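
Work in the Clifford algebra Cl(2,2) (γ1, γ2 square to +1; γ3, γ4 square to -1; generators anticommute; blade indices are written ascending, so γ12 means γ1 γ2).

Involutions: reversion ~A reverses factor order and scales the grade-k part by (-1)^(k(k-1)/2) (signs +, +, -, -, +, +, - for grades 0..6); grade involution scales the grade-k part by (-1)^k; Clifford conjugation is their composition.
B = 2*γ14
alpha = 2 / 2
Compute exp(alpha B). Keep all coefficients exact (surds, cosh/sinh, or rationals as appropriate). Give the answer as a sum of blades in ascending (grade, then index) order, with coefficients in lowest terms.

B^2 = (2)^2*(γ14)^2 = 4*(+1) = 4 (a basis 2-blade squares to minus the product of its generators' squares).
B^2 = 4 — the positive square puts this in the hyperbolic regime; l = 2, alpha*l = 2, so exp(alpha B) = cosh(2) + (sinh(2)/2)*B = cosh(2) + (sinh(2)/2)*B.
Answer: cosh(2) + sinh(2)*γ14


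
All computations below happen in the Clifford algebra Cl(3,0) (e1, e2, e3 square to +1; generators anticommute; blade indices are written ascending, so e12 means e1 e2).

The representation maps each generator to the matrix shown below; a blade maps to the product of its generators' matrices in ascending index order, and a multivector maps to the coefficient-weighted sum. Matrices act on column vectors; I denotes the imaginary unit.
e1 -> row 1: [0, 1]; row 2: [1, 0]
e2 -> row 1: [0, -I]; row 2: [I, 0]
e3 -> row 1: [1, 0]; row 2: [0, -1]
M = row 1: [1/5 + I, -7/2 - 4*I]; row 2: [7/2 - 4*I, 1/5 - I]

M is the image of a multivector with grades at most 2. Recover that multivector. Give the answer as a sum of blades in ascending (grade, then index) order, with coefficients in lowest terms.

Method: 1, rho(e1), rho(e2), rho(e3) form a trace-orthogonal basis of the 2x2 complex matrices (tr(X Y) = 2 if X = Y, else 0), so M = m0*1 + m1*rho(e1) + m2*rho(e2) + m3*rho(e3) with m0 = tr(M)/2 = 1/5, m1 = tr(M rho(e1))/2 = -4*I, m2 = tr(M rho(e2))/2 = -7*I/2, m3 = tr(M rho(e3))/2 = I.
Multiplying table entries, the bivector images are rho(e12) = I*rho(e3), rho(e13) = -I*rho(e2), rho(e23) = I*rho(e1); with real blade coefficients the real parts of m0..m3 are the coefficients of 1, e1, e2, e3 and the imaginary parts give the bivectors (e23: Im m1, e13: -Im m2, e12: Im m3).
Answer: 1/5 + e12 + 7/2*e13 - 4*e23


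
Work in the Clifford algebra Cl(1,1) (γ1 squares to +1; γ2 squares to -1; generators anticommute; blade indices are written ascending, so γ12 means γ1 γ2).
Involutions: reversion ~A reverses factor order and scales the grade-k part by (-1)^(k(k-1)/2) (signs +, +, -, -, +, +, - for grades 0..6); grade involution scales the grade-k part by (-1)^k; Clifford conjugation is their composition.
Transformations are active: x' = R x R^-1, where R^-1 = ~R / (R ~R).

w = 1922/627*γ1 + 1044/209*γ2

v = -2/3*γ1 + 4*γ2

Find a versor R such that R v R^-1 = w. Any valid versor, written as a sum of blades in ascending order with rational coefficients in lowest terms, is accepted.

R = v + w = 1504/627*γ1 + 1880/209*γ2 works: the equal norms (-140/9) guarantee its sandwich swaps v into w.
Answer: 1504/627*γ1 + 1880/209*γ2


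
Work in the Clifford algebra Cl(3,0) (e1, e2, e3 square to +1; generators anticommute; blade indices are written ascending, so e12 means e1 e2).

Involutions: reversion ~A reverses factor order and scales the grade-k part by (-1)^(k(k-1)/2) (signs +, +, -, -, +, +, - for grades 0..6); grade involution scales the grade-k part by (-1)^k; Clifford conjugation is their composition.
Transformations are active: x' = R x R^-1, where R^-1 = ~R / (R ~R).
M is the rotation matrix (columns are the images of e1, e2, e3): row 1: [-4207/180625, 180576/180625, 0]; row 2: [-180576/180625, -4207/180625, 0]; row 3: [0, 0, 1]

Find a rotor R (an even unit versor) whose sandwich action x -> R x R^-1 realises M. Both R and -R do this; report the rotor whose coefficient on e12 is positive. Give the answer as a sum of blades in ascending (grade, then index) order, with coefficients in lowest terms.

Method: write R = a + b12*e12 + b13*e13 + b23*e23 with a^2 + b12^2 + b13^2 + b23^2 = 1 (so R^-1 = ~R). Expanding the columns R e_j ~R gives tr M = 4a^2 - 1 and, from the antisymmetric part, M21 - M12 = -4a*b12, M13 - M31 = 4a*b13, M32 - M23 = -4a*b23.
Here tr M = 172211/180625, so a^2 = (1 + tr M)/4 = 88209/180625 and a = ±297/425. Taking a = 297/425: M21 - M12 = -361152/180625, M13 - M31 = 0, M32 - M23 = 0, giving b12 = 304/425, b13 = 0, b23 = 0, i.e. R = 297/425 + 304/425*e12.
Its e12 coefficient is already positive.
Answer: 297/425 + 304/425*e12. Sheet selection: the two-to-one cover makes ±R indistinguishable at the matrix level (trace 172211/180625), so uniqueness comes from the required sign on e12.


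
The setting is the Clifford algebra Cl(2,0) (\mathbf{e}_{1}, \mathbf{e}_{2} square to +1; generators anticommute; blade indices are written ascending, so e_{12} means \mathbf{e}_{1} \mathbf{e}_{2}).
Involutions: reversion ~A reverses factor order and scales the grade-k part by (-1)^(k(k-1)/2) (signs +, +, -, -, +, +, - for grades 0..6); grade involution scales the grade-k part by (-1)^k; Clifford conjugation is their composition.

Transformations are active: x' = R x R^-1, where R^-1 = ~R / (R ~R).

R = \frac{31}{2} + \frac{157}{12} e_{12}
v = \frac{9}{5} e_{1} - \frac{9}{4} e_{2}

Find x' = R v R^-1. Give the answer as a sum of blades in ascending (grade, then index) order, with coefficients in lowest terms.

~R = \frac{31}{2} - \frac{157}{12} e_{12}, and R ~R = \frac{59245}{144}, so R^-1 = ~R / (\frac{59245}{144}).
R v = -\frac{123}{80} e_{1} - \frac{2337}{40} e_{2}
Answer: -\frac{13842}{7225} e_{1} - \frac{62199}{28900} e_{2}


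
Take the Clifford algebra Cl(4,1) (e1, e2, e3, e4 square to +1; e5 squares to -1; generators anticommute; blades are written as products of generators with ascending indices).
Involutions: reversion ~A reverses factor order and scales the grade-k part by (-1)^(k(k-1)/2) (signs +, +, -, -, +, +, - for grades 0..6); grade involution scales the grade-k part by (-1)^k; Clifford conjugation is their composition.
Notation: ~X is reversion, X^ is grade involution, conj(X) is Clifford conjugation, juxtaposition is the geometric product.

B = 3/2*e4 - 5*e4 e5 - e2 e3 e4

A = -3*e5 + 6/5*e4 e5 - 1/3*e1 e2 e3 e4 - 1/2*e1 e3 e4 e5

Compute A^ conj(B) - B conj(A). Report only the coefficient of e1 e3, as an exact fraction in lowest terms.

first term: 6 - 1/3*e1 + 15*e4 + 9/5*e5 - 5/2*e1 e3 + 9/2*e4 e5 + 1/2*e1 e2 e3 + 1/2*e1 e2 e5 - 3/4*e1 e3 e5 + 6/5*e2 e3 e5 - 5/3*e1 e2 e3 e5 + 3*e2 e3 e4 e5
second term: 6 + 1/3*e1 + 15*e4 - 9/5*e5 + 5/2*e1 e3 + 9/2*e4 e5 + 1/2*e1 e2 e3 + 1/2*e1 e2 e5 - 3/4*e1 e3 e5 + 6/5*e2 e3 e5 - 5/3*e1 e2 e3 e5 - 3*e2 e3 e4 e5
Answer: -5


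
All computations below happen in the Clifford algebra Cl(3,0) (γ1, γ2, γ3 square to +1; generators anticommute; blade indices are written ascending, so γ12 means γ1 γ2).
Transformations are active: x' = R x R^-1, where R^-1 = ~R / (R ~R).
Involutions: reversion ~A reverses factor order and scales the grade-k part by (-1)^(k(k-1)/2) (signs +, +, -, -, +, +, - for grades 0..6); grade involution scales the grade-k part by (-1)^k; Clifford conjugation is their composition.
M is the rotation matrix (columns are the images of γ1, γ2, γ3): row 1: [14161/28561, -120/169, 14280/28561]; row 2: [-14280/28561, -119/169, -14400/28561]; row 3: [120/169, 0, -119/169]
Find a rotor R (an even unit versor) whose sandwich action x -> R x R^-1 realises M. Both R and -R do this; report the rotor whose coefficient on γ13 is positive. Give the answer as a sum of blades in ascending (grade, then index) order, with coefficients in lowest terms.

Method: write R = a + b12*γ12 + b13*γ13 + b23*γ23 with a^2 + b12^2 + b13^2 + b23^2 = 1 (so R^-1 = ~R). Expanding the columns R e_j ~R gives tr M = 4a^2 - 1 and, from the antisymmetric part, M21 - M12 = -4a*b12, M13 - M31 = 4a*b13, M32 - M23 = -4a*b23.
Here tr M = -26061/28561, so a^2 = (1 + tr M)/4 = 625/28561 and a = ±25/169. Taking a = 25/169: M21 - M12 = 6000/28561, M13 - M31 = -6000/28561, M32 - M23 = 14400/28561, giving b12 = -60/169, b13 = -60/169, b23 = -144/169, i.e. R = 25/169 - 60/169*γ12 - 60/169*γ13 - 144/169*γ23.
Its γ13 coefficient is negative, so report the other preimage -R.
Answer: -25/169 + 60/169*γ12 + 60/169*γ13 + 144/169*γ23. Recall the cover is two-to-one: with M of trace -26061/28561, both preimages act alike, and the stated γ13 sign chooses the sheet.


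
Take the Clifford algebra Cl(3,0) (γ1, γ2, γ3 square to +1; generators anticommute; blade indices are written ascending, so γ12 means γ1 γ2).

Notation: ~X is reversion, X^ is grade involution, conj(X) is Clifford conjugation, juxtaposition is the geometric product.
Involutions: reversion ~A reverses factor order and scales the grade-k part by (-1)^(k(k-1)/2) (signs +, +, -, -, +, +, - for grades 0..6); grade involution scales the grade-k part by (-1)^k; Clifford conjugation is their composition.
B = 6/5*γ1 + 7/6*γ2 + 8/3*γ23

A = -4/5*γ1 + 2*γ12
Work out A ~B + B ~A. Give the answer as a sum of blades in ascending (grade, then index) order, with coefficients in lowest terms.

first term: -24/25 + 7/3*γ1 - 12/5*γ2 - 14/15*γ12 - 16/3*γ13 + 32/15*γ123
second term: -24/25 + 7/3*γ1 - 12/5*γ2 + 14/15*γ12 + 16/3*γ13 - 32/15*γ123
Answer: -48/25 + 14/3*γ1 - 24/5*γ2


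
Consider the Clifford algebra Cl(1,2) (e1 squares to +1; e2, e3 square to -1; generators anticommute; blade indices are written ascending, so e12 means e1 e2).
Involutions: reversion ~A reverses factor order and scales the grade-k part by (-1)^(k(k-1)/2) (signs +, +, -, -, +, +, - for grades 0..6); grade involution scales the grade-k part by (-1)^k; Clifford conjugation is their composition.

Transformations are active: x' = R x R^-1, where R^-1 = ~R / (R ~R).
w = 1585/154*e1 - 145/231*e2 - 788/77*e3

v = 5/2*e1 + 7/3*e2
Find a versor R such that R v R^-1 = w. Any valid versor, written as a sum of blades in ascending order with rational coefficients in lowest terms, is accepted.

The midline construction: v and w both square to 29/36, so reflecting in their sum 985/77*e1 + 394/231*e2 - 788/77*e3 exchanges them.
Answer: 985/77*e1 + 394/231*e2 - 788/77*e3


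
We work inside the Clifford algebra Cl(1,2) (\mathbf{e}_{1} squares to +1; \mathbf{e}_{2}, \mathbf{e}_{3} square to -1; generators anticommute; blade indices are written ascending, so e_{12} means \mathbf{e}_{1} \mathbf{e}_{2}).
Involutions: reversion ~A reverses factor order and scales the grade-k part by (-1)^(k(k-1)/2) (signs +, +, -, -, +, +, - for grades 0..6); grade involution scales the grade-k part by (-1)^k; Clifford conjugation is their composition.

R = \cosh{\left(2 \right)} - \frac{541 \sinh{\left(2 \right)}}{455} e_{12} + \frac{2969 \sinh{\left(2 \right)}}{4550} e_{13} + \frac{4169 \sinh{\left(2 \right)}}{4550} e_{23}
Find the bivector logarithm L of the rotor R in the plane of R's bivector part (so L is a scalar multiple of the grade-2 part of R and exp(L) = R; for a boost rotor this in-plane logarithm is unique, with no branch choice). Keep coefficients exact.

The scalar part of R is \cosh{\left(2 \right)}, which fixes the rapidity magnitude through cosh (cosh is even, so it cannot fix the sign — the bivector part carries that); dividing the bivector part by sinh of the rapidity gives the plane, and L = rapidity * plane, where the joint sign ambiguity of (rapidity, plane) cancels in the product.
Concretely: cosh(rapidity) = \cosh{\left(2 \right)} gives rapidity = ±2, and since rapidity/sinh(rapidity) is even the sign is immaterial: L = (rapidity/sinh(rapidity)) * <R>_2 = (\frac{2}{\sinh{\left(2 \right)}}) * <R>_2.
Answer: - \frac{1082}{455} e_{12} + \frac{2969}{2275} e_{13} + \frac{4169}{2275} e_{23}


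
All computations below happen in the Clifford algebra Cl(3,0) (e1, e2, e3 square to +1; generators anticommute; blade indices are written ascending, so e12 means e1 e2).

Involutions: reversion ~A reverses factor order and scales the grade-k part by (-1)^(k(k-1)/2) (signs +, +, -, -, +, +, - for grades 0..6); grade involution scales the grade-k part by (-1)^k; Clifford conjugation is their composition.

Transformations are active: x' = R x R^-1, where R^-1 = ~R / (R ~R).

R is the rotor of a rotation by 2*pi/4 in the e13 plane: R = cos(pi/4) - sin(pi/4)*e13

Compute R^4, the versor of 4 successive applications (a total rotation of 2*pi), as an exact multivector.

Rotor phase runs at HALF the rotation angle; powers of one rotor simply add phase, so after 4 steps in e13 the phase is 4*pi/4 = pi and R^4 = cos(pi) - sin(pi)*e13.
cos(pi) = -1 and sin(pi) = 0, so R^4 = -1. The total rotation 2*pi is 1 full turn, so every vector returns to itself, yet the rotor is -1, on the OTHER sheet of the double cover (an odd number of 2*pi turns).
Answer: -1


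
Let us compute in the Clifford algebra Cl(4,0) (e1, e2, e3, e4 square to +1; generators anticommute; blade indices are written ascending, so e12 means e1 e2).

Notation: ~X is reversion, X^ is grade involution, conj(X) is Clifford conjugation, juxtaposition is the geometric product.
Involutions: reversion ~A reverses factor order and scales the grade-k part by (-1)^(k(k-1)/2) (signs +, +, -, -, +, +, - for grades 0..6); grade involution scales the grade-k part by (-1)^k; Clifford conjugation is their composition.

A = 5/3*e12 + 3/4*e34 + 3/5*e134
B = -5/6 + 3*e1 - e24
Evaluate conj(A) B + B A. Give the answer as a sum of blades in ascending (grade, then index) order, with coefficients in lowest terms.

first term: 5*e2 + 25/18*e12 + 5/3*e14 + 3/4*e23 + 97/40*e34 - 3/5*e123 - 11/4*e134
second term: 5*e2 - 25/18*e12 + 5/3*e14 + 3/4*e23 + 47/40*e34 + 3/5*e123 + 7/4*e134
Answer: 10*e2 + 10/3*e14 + 3/2*e23 + 18/5*e34 - e134


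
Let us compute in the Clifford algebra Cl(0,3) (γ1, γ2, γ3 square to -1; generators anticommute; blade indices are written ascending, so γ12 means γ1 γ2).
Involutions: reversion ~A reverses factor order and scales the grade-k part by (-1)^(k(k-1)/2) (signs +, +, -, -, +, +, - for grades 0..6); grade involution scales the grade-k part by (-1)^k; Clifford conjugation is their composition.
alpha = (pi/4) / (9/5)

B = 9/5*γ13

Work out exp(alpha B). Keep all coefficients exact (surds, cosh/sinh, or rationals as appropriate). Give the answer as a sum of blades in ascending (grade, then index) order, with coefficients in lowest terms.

B^2 = (9/5)^2*(γ13)^2 = 81/25*(-1) = -81/25 (a basis 2-blade squares to minus the product of its generators' squares).
B^2 = -81/25 — the series telescopes trigonometrically here: l = 9/5, alpha*l = pi/4, so exp(alpha B) = cos(pi/4) + (sin(pi/4)/(9/5))*B = sqrt(2)/2 + (5*sqrt(2)/18)*B.
Answer: sqrt(2)/2 + sqrt(2)/2*γ13


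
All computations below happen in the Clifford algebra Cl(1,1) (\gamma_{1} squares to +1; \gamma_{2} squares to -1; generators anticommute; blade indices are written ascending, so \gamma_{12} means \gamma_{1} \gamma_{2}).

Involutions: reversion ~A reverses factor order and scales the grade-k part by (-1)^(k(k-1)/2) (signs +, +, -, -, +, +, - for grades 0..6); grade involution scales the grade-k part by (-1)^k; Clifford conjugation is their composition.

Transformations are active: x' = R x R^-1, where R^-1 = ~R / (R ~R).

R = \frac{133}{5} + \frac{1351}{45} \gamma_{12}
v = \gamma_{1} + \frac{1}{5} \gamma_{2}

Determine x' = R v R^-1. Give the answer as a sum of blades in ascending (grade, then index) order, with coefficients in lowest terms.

~R = \frac{133}{5} - \frac{1351}{45} \gamma_{12}, and R ~R = -\frac{392392}{2025}, so R^-1 = ~R / (-\frac{392392}{2025}).
R v = \frac{4634}{225} \gamma_{1} - \frac{5558}{225} \gamma_{2}
Answer: -\frac{66611}{10010} \gamma_{1} + \frac{13177}{2002} \gamma_{2}


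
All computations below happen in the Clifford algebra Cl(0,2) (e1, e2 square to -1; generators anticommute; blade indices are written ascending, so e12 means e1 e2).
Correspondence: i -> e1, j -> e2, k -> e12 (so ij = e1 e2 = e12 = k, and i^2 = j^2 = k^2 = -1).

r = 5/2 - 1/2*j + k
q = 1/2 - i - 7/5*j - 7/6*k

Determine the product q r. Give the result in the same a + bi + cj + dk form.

In blades: q = 1/2 - e1 - 7/5*e2 - 7/6*e12, r = 5/2 - 1/2*e2 + e12.
Distribute q over r term by term (generator squares from the signature, products reordered to ascending indices): (1/2)*r = 5/4 - 1/4*e2 + 1/2*e12; (-e1)*r = -5/2*e1 + e2 + 1/2*e12; (-7/5*e2)*r = -7/10 - 7/5*e1 - 7/2*e2; (-7/6*e12)*r = 7/6 - 7/12*e1 - 35/12*e12.
Sum: 103/60 - 269/60*e1 - 11/4*e2 - 23/12*e12; translating back through the correspondence:
Answer: 103/60 - 269/60*i - 11/4*j - 23/12*k


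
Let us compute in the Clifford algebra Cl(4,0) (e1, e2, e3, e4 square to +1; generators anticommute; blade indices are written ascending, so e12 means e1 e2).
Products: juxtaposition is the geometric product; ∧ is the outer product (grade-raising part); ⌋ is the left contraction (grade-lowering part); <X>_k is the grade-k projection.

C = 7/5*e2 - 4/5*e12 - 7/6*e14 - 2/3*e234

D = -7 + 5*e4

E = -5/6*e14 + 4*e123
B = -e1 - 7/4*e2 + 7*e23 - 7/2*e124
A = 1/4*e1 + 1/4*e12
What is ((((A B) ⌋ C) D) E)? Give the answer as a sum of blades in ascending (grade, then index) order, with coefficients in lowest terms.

step 1: -1/4 - 7/16*e1 + 1/4*e2 + 7/8*e4 - 7/16*e12 + 7/4*e13 - 7/8*e24 + 7/4*e123
step 2: 293/240*e1 + 7/12*e3 + 49/96*e4 + 1/5*e12 + 7/24*e14 - 7/12*e23 - 1/6*e34 + 1/6*e234
step 3: 245/96 - 567/80*e1 - 59/12*e3 - 343/96*e4 - 7/5*e12 + 65/16*e14 + 59/12*e23 + 49/12*e34 + e124 - 49/12*e234
step 4: 325/96 - 13043/576*e1 - 5/6*e2 + 28/5*e3 + 189/32*e4 - 59/3*e12 - 245/72*e13 - 10633/576*e14 - 567/20*e23 - 7/6*e24 + 4*e34 + 245/36*e123 - 49/3*e124 - 295/72*e134 - 65/4*e234 + 367/36*e1234
Answer: 325/96 - 13043/576*e1 - 5/6*e2 + 28/5*e3 + 189/32*e4 - 59/3*e12 - 245/72*e13 - 10633/576*e14 - 567/20*e23 - 7/6*e24 + 4*e34 + 245/36*e123 - 49/3*e124 - 295/72*e134 - 65/4*e234 + 367/36*e1234


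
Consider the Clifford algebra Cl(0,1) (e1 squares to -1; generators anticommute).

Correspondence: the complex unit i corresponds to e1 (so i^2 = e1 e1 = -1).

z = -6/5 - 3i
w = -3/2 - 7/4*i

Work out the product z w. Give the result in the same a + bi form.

In blades: z = -6/5 - 3*e1, w = -3/2 - 7/4*e1.
Distribute z over w term by term (generator squares from the signature, products reordered to ascending indices): (-6/5)*w = 9/5 + 21/10*e1; (-3*e1)*w = -21/4 + 9/2*e1.
Sum: -69/20 + 33/5*e1; translating back through the correspondence:
Answer: -69/20 + 33/5*i


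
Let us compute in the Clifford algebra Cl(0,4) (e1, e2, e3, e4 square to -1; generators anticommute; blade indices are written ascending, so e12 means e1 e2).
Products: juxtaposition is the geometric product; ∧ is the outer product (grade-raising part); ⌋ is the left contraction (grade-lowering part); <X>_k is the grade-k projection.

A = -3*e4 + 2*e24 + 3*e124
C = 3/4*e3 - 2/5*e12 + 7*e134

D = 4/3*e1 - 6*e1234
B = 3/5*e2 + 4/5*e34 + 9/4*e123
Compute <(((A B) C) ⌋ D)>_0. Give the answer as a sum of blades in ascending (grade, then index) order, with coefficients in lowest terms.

step 1: -12/5*e3 + 6/5*e4 + 9/5*e14 + 8/5*e23 + 9/5*e24 + 27/4*e34 + 12/5*e123 - 9/2*e134 + 27/4*e1234
step 2: -297/10 - 189/4*e1 - 969/20*e2 + 339/25*e3 + 81/16*e4 - 9/5*e12 - 226/25*e13 - 4179/200*e14 + 438/25*e24 + 9/5*e34 + 339/25*e123 - 2647/400*e124 - 27/20*e134 - 63/20*e234 - 27/10*e1234
step 3: 396/5 - 117/2*e1 + 81/10*e2 - 7941/200*e3 - 2034/25*e4 + 54/5*e12 - 2628/25*e13 - 12537/100*e23 + 1356/25*e24 - 54/5*e34 - 243/8*e123 + 2034/25*e124 + 2907/10*e134 - 567/2*e234 + 891/5*e1234
step 4: 396/5
Answer: 396/5


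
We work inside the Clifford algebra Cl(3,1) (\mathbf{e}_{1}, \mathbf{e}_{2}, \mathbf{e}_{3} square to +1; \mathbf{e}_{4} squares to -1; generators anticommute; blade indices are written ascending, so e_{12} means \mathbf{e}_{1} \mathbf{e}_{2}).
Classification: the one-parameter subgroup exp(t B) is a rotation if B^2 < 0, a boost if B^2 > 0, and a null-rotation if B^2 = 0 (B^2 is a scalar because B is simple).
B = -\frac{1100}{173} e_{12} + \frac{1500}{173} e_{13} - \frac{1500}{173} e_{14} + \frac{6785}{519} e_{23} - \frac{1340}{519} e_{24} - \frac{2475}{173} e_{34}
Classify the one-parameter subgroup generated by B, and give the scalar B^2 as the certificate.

B^2 term by term: the squares give (-\frac{1100}{173})^2*(e_{12})^2 + (\frac{1500}{173})^2*(e_{13})^2 + (-\frac{1500}{173})^2*(e_{14})^2 + (\frac{6785}{519})^2*(e_{23})^2 + (-\frac{1340}{519})^2*(e_{24})^2 + (-\frac{2475}{173})^2*(e_{34})^2 = \frac{1210000}{29929}*(-1) + \frac{2250000}{29929}*(-1) + \frac{2250000}{29929}*(+1) + \frac{46036225}{269361}*(-1) + \frac{1795600}{269361}*(+1) + \frac{6125625}{29929}*(+1) = 0 (each basis 2-blade squares to minus the product of its generators' squares); cross terms between blades sharing an index anticommute and cancel; the commuting (index-disjoint) pairs give grade-4 terms 2*c*c'*(blade product), which cancel blade by blade — e_{1234}: \frac{5445000}{29929} + \frac{1340000}{29929} - \frac{6785000}{29929} = 0 — confirming B is simple. So B^2 = 0.
Answer: null-rotation, certificate B^2 = 0. Certificate logic: 0 is a conjugation-invariant scalar, so its sign fixes rotation versus boost versus null-rotation outright.


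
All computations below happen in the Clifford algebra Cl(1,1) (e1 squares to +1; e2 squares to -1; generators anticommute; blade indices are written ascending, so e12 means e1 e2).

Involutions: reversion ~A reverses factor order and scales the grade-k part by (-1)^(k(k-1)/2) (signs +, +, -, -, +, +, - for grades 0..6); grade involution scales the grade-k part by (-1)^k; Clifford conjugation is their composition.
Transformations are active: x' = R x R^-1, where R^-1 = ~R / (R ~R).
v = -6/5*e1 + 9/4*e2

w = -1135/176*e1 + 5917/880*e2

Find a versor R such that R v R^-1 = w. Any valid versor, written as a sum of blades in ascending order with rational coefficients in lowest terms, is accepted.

Take R = v + w = -6731/880*e1 + 7897/880*e2. Because q(v) = q(w) = -1449/400, conjugation by R sends v exactly to w.
Answer: -6731/880*e1 + 7897/880*e2


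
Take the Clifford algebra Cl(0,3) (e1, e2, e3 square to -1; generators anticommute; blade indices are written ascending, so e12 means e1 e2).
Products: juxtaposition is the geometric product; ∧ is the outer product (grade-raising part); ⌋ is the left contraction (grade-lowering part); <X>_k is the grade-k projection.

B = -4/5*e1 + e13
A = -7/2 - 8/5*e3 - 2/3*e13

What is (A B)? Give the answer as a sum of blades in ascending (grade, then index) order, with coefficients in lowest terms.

step 1: 2/3 + 6/5*e1 + 8/15*e3 - 239/50*e13
Answer: 2/3 + 6/5*e1 + 8/15*e3 - 239/50*e13


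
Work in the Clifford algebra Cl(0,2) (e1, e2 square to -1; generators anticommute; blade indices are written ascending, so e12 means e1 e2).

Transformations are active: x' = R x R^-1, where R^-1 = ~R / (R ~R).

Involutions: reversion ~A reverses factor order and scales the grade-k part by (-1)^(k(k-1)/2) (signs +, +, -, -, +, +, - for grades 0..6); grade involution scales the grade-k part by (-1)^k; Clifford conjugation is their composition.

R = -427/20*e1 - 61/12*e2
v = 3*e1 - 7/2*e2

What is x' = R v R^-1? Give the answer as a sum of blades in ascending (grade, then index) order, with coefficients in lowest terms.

~R = -427/20*e1 - 61/12*e2, and R ~R = -866993/1800, so R^-1 = ~R / (-866993/1800).
R v = 5551/120 + 3599/40*e12
Answer: 513/466*e1 + 1043/233*e2


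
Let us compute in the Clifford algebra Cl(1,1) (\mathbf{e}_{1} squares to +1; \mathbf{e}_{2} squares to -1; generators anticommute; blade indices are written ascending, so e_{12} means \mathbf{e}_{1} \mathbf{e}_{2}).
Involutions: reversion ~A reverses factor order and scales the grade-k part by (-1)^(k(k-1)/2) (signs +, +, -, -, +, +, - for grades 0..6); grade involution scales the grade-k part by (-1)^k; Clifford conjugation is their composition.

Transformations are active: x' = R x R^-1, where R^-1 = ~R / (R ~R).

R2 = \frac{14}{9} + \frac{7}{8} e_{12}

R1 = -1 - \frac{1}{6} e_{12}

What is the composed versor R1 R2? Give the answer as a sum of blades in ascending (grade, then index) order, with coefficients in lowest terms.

Distribute over the terms of R1 (each basis-blade product reordered to ascending indices, repeated generators contracted through their squares):
(-1) R2 = -\frac{14}{9} - \frac{7}{8} e_{12}
(-\frac{1}{6} e_{12}) R2 = -\frac{7}{48} - \frac{7}{27} e_{12}
Summing the partial products and collecting blades:
Answer: -\frac{245}{144} - \frac{245}{216} e_{12}


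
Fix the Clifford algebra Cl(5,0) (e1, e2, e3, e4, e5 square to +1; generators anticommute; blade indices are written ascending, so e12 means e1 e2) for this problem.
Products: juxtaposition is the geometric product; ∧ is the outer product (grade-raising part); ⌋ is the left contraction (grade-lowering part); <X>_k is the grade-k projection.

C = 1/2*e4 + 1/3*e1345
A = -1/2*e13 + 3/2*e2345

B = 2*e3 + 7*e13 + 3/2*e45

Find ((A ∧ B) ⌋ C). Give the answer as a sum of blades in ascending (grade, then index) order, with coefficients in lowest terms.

step 1: -3/4*e1345
step 2: -1/4
Answer: -1/4


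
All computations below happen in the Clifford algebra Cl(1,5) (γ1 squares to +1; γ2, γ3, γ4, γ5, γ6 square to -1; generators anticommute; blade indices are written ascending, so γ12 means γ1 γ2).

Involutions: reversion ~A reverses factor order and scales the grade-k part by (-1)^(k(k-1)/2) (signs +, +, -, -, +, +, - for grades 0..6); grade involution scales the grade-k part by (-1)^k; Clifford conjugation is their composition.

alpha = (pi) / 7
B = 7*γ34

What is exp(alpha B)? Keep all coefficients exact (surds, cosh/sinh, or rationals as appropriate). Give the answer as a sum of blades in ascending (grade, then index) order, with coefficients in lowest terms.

B^2 = (7)^2*(γ34)^2 = 49*(-1) = -49 (a basis 2-blade squares to minus the product of its generators' squares).
B^2 = -49 — since the square is negative, the closed form is circular: l = 7, alpha*l = pi, so exp(alpha B) = cos(pi) + (sin(pi)/7)*B = -1 + (0)*B.
Answer: -1


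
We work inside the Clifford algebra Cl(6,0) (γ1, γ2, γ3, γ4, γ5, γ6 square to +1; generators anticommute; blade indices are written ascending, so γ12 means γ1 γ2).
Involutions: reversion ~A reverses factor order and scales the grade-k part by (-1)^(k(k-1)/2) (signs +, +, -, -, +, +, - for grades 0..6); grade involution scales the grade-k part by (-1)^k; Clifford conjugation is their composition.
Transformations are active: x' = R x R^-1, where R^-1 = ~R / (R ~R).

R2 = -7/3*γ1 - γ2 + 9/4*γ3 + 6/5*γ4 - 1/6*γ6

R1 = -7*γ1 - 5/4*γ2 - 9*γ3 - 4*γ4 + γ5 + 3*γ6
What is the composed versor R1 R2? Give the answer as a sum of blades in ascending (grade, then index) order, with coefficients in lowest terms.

Distribute over the terms of R2 (each basis-blade product reordered to ascending indices, repeated generators contracted through their squares):
R1 (-7/3*γ1) = 49/3 - 35/12*γ12 - 21*γ13 - 28/3*γ14 + 7/3*γ15 + 7*γ16
R1 (-γ2) = 5/4 + 7*γ12 - 9*γ23 - 4*γ24 + γ25 + 3*γ26
R1 (9/4*γ3) = -81/4 - 63/4*γ13 - 45/16*γ23 + 9*γ34 - 9/4*γ35 - 27/4*γ36
R1 (6/5*γ4) = -24/5 - 42/5*γ14 - 3/2*γ24 - 54/5*γ34 - 6/5*γ45 - 18/5*γ46
R1 (-1/6*γ6) = -1/2 + 7/6*γ16 + 5/24*γ26 + 3/2*γ36 + 2/3*γ46 - 1/6*γ56
Summing the partial products and collecting blades:
Answer: -239/30 + 49/12*γ12 - 147/4*γ13 - 266/15*γ14 + 7/3*γ15 + 49/6*γ16 - 189/16*γ23 - 11/2*γ24 + γ25 + 77/24*γ26 - 9/5*γ34 - 9/4*γ35 - 21/4*γ36 - 6/5*γ45 - 44/15*γ46 - 1/6*γ56


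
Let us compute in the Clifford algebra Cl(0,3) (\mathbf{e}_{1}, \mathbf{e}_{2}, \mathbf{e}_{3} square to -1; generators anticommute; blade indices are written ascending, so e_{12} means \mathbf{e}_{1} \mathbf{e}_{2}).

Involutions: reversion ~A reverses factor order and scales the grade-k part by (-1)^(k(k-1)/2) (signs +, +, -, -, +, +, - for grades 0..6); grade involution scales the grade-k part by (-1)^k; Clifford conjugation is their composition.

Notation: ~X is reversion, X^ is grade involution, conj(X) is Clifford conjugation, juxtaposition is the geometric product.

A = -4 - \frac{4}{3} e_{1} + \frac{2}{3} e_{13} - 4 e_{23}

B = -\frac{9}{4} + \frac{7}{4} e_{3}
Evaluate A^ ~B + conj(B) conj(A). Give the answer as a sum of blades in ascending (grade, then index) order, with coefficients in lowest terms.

first term: 9 - \frac{25}{6} e_{1} + 7 e_{2} - 7 e_{3} + \frac{5}{6} e_{13} + 9 e_{23}
second term: 9 - \frac{11}{6} e_{1} - 7 e_{2} + 7 e_{3} + \frac{23}{6} e_{13} - 9 e_{23}
Answer: 18 - 6 e_{1} + \frac{14}{3} e_{13}


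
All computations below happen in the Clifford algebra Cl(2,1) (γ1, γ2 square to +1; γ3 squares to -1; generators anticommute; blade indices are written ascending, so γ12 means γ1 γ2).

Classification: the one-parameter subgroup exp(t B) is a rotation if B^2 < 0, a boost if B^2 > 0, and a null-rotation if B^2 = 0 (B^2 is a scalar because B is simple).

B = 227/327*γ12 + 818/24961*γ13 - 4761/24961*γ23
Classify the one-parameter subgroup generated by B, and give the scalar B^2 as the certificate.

B^2 term by term: the squares give (227/327)^2*(γ12)^2 + (818/24961)^2*(γ13)^2 + (-4761/24961)^2*(γ23)^2 = 51529/106929*(-1) + 669124/623051521*(+1) + 22667121/623051521*(+1) = -4/9 (each basis 2-blade squares to minus the product of its generators' squares); cross terms between blades sharing an index anticommute and cancel. So B^2 = -4/9.
Answer: rotation, certificate B^2 = -4/9. The scalar -4/9 is the complete invariant here: its sign names the subgroup type.


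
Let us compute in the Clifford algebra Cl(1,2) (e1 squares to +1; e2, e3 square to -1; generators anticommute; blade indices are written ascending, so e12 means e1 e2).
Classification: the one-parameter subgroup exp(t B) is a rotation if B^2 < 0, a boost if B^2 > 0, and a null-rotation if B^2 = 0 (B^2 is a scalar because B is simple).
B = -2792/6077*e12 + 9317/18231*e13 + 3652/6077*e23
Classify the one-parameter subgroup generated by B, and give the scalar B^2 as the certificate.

B^2 term by term: the squares give (-2792/6077)^2*(e12)^2 + (9317/18231)^2*(e13)^2 + (3652/6077)^2*(e23)^2 = 7795264/36929929*(+1) + 86806489/332369361*(+1) + 13337104/36929929*(-1) = 1/9 (each basis 2-blade squares to minus the product of its generators' squares); cross terms between blades sharing an index anticommute and cancel. So B^2 = 1/9.
Answer: boost, certificate B^2 = 1/9. One invariant decides it: the square 1/9 survives every conjugation, and its sign is exactly the classification.


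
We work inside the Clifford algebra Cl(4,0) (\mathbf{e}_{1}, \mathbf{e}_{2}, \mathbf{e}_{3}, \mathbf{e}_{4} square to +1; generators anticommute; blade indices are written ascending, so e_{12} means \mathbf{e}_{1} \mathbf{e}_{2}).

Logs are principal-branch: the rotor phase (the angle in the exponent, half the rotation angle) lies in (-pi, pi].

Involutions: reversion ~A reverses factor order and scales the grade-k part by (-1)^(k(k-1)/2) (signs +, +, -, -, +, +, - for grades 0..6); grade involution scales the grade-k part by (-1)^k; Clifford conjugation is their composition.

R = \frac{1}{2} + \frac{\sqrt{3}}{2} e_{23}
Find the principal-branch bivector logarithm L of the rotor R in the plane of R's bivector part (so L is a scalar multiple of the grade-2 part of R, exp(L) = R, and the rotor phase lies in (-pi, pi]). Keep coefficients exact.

The scalar part of R is \frac{1}{2}, so the principal-branch rotor phase is pinned; divide the bivector part by its sine to get the unit plane — L is the phase times that plane.
Concretely: cos(phase) = \frac{1}{2} gives phase = ±\frac{\pi}{3}, and since phase/sin(phase) is even the sign is immaterial: L = (phase/sin(phase)) * <R>_2 = (\frac{2 \sqrt{3} \pi}{9}) * <R>_2.
Answer: \frac{\pi}{3} e_{23}


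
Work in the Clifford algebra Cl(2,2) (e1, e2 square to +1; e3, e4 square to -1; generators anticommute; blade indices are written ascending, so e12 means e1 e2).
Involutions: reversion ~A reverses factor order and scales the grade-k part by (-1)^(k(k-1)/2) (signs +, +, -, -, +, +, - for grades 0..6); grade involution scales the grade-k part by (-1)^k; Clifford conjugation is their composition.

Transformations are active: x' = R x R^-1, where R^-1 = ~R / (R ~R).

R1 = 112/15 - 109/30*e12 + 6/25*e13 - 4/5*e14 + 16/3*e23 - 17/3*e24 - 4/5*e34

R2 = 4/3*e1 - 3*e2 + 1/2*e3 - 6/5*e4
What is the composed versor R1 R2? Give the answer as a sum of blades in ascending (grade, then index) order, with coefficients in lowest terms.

Distribute over the terms of R2 (each basis-blade product reordered to ascending indices, repeated generators contracted through their squares):
R1 (4/3*e1) = 448/45*e1 + 218/45*e2 - 8/25*e3 + 16/15*e4 + 64/9*e123 - 68/9*e124 - 16/15*e134
R1 (-3*e2) = 109/10*e1 - 112/5*e2 + 16*e3 - 17*e4 + 18/25*e123 - 12/5*e124 + 12/5*e234
R1 (1/2*e3) = -3/25*e1 - 8/3*e2 + 56/15*e3 - 2/5*e4 - 109/60*e123 + 2/5*e134 + 17/6*e234
R1 (-6/5*e4) = -24/25*e1 - 34/5*e2 - 24/25*e3 - 224/25*e4 + 109/25*e124 - 36/125*e134 - 32/5*e234
Summing the partial products and collecting blades:
Answer: 8899/450*e1 - 1216/45*e2 + 1384/75*e3 - 1897/75*e4 + 5413/900*e123 - 1259/225*e124 - 358/375*e134 - 7/6*e234


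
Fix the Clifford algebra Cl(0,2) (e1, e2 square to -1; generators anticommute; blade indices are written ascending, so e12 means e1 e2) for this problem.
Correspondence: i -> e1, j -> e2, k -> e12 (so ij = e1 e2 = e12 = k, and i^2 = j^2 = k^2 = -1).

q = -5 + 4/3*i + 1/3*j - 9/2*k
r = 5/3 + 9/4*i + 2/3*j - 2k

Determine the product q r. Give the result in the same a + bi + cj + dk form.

In blades: q = -5 + 4/3*e1 + 1/3*e2 - 9/2*e12, r = 5/3 + 9/4*e1 + 2/3*e2 - 2*e12.
Distribute q over r term by term (generator squares from the signature, products reordered to ascending indices): (-5)*r = -25/3 - 45/4*e1 - 10/3*e2 + 10*e12; (4/3*e1)*r = -3 + 20/9*e1 + 8/3*e2 + 8/9*e12; (1/3*e2)*r = -2/9 - 2/3*e1 + 5/9*e2 - 3/4*e12; (-9/2*e12)*r = -9 + 3*e1 - 81/8*e2 - 15/2*e12.
Sum: -185/9 - 241/36*e1 - 737/72*e2 + 95/36*e12; translating back through the correspondence:
Answer: -185/9 - 241/36*i - 737/72*j + 95/36*k


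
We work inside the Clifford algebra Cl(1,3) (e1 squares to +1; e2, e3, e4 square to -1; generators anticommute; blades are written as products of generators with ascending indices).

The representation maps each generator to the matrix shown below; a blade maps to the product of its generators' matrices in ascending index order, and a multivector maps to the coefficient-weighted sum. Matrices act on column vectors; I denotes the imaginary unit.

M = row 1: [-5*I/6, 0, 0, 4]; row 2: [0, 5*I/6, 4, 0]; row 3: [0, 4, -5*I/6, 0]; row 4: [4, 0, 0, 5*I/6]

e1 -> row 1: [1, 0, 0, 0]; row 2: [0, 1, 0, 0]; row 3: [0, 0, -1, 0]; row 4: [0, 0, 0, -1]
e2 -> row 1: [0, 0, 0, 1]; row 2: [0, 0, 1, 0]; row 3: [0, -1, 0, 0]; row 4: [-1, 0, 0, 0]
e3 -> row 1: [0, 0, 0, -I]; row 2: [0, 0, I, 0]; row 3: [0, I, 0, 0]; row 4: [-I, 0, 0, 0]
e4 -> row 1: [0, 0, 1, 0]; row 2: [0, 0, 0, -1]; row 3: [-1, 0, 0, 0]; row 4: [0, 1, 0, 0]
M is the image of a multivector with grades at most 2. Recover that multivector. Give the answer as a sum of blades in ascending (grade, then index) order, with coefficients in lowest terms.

Method: the blade images are trace-orthogonal — tr(rho(e_A) rho(e_B)^-1) = 4 if A = B and 0 otherwise — and rho(e_A)^-1 = (e_A)^2 * rho(e_A) with (e_A)^2 = +1 or -1, so the coefficient of e_A in the preimage is (e_A)^2 * tr(M rho(e_A))/4.
Nonzero projections over blades of grade <= 2: e1 e2: (e1 e2)^2 = +1, tr(M rho(e1 e2)) = 16, coefficient 4; e2 e3: (e2 e3)^2 = -1, tr(M rho(e2 e3)) = -10/3, coefficient 5/6. Every other blade of grade <= 2 projects to 0.
Answer: 4*e1 e2 + 5/6*e2 e3


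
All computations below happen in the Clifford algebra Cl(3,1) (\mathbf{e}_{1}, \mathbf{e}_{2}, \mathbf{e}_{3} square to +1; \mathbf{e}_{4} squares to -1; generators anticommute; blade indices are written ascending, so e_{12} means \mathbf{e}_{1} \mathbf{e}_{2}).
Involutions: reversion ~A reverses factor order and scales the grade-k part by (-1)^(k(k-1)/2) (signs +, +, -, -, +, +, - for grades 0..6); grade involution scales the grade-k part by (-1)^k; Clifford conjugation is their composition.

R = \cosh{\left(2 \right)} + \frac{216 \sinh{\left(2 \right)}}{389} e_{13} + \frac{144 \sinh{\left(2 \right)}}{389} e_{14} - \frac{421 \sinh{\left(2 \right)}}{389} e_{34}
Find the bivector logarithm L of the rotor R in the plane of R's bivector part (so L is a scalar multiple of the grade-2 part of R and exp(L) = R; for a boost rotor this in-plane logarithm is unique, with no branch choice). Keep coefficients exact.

The scalar part of R is \cosh{\left(2 \right)}, which fixes the rapidity magnitude through cosh (cosh is even, so it cannot fix the sign — the bivector part carries that); dividing the bivector part by sinh of the rapidity gives the plane, and L = rapidity * plane, where the joint sign ambiguity of (rapidity, plane) cancels in the product.
Concretely: cosh(rapidity) = \cosh{\left(2 \right)} gives rapidity = ±2, and since rapidity/sinh(rapidity) is even the sign is immaterial: L = (rapidity/sinh(rapidity)) * <R>_2 = (\frac{2}{\sinh{\left(2 \right)}}) * <R>_2.
Answer: \frac{432}{389} e_{13} + \frac{288}{389} e_{14} - \frac{842}{389} e_{34}


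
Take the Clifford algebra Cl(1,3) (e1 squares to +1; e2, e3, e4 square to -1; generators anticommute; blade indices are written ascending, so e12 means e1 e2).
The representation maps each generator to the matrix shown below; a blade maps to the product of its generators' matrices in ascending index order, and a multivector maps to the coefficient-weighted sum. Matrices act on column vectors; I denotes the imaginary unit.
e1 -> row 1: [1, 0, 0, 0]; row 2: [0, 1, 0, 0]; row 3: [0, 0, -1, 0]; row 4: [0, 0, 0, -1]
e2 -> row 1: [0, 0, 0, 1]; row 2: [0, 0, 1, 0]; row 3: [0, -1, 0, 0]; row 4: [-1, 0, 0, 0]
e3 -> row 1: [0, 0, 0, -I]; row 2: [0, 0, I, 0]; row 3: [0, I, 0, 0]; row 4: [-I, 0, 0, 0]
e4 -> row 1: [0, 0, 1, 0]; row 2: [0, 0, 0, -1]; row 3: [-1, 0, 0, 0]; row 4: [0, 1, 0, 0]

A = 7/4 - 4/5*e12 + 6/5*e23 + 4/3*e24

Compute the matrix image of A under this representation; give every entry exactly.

Bivector images (products of the table entries): rho(e12) = rho(e1)rho(e2) = row 1: [0, 0, 0, 1]; row 2: [0, 0, 1, 0]; row 3: [0, 1, 0, 0]; row 4: [1, 0, 0, 0]; rho(e23) = rho(e2)rho(e3) = row 1: [-I, 0, 0, 0]; row 2: [0, I, 0, 0]; row 3: [0, 0, -I, 0]; row 4: [0, 0, 0, I]; rho(e24) = rho(e2)rho(e4) = row 1: [0, 1, 0, 0]; row 2: [-1, 0, 0, 0]; row 3: [0, 0, 0, 1]; row 4: [0, 0, -1, 0].
M = (7/4)*1 + (-4/5)*rho(e12) + (6/5)*rho(e23) + (4/3)*rho(e24), summed entrywise (1 is the identity matrix):
Answer: row 1: [7/4 - 6*I/5, 4/3, 0, -4/5]; row 2: [-4/3, 7/4 + 6*I/5, -4/5, 0]; row 3: [0, -4/5, 7/4 - 6*I/5, 4/3]; row 4: [-4/5, 0, -4/3, 7/4 + 6*I/5]


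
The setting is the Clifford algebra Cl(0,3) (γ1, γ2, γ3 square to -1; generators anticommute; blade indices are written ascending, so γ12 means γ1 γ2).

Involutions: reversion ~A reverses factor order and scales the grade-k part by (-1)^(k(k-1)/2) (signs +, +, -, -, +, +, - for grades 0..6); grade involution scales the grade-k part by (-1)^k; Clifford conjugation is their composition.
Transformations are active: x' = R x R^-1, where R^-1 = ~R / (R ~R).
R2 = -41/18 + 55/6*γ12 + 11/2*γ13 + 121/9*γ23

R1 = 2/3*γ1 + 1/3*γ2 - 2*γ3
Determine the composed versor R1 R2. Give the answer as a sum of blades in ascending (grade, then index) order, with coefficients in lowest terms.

Distribute over the terms of R1 (each basis-blade product reordered to ascending indices, repeated generators contracted through their squares):
(2/3*γ1) R2 = -41/27*γ1 - 55/9*γ2 - 11/3*γ3 + 242/27*γ123
(1/3*γ2) R2 = 55/18*γ1 - 41/54*γ2 - 121/27*γ3 - 11/6*γ123
(-2*γ3) R2 = -11*γ1 - 242/9*γ2 + 41/9*γ3 - 55/3*γ123
Summing the partial products and collecting blades:
Answer: -511/54*γ1 - 1823/54*γ2 - 97/27*γ3 - 605/54*γ123


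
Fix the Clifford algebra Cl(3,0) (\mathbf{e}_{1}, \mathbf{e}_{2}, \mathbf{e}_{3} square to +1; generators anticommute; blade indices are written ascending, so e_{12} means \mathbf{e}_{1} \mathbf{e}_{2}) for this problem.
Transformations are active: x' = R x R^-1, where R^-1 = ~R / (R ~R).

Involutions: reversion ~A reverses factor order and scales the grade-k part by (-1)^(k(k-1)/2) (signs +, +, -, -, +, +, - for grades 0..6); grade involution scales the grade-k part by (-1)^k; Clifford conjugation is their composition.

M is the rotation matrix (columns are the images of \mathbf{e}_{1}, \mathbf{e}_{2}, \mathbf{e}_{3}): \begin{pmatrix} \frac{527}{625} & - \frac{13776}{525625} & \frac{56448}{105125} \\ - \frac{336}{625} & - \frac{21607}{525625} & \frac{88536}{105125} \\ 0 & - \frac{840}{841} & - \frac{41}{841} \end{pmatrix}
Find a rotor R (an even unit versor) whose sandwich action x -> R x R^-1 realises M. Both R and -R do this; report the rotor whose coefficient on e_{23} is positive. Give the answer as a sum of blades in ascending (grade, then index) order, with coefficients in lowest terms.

Method: write R = a + b12*e_{12} + b13*e_{13} + b23*e_{23} with a^2 + b12^2 + b13^2 + b23^2 = 1 (so R^-1 = ~R). Expanding the columns R e_j ~R gives tr M = 4a^2 - 1 and, from the antisymmetric part, M21 - M12 = -4a*b12, M13 - M31 = 4a*b13, M32 - M23 = -4a*b23.
Here tr M = \frac{15839}{21025}, so a^2 = (1 + tr M)/4 = \frac{9216}{21025} and a = ±\frac{96}{145}. Taking a = \frac{96}{145}: M21 - M12 = -\frac{10752}{21025}, M13 - M31 = \frac{56448}{105125}, M32 - M23 = -\frac{193536}{105125}, giving b12 = \frac{28}{145}, b13 = \frac{147}{725}, b23 = \frac{504}{725}, i.e. R = \frac{96}{145} + \frac{28}{145} e_{12} + \frac{147}{725} e_{13} + \frac{504}{725} e_{23}.
Its e_{23} coefficient is already positive.
Answer: \frac{96}{145} + \frac{28}{145} e_{12} + \frac{147}{725} e_{13} + \frac{504}{725} e_{23}. Why the constraint matters: R and -R act identically through the sandwich — M has trace \frac{15839}{21025} either way — so only the sign condition on e_{23} picks one of the two preimages.
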